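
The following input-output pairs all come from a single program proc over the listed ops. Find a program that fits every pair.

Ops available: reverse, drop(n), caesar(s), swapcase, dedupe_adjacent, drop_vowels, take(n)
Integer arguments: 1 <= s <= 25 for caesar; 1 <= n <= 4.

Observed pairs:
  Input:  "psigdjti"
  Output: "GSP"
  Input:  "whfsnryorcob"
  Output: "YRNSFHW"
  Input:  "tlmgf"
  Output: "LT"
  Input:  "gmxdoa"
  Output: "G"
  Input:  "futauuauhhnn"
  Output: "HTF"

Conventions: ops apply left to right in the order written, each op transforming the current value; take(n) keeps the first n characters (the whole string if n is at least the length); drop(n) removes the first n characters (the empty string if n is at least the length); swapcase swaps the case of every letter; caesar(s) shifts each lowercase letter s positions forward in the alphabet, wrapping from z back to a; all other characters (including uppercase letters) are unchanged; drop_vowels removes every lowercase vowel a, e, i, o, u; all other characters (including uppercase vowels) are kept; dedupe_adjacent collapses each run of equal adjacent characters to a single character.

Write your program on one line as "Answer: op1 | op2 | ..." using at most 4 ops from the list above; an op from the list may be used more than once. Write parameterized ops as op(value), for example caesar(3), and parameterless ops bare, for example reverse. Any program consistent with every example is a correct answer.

reverse | drop_vowels | drop(3) | swapcase

Check, running the answer program on each example:
  "psigdjti" -> "itjdgisp" -> "tjdgsp" -> "gsp" -> "GSP"
  "whfsnryorcob" -> "bocroyrnsfhw" -> "bcryrnsfhw" -> "yrnsfhw" -> "YRNSFHW"
  "tlmgf" -> "fgmlt" -> "fgmlt" -> "lt" -> "LT"
  "gmxdoa" -> "aodxmg" -> "dxmg" -> "g" -> "G"
  "futauuauhhnn" -> "nnhhuauuatuf" -> "nnhhtf" -> "htf" -> "HTF"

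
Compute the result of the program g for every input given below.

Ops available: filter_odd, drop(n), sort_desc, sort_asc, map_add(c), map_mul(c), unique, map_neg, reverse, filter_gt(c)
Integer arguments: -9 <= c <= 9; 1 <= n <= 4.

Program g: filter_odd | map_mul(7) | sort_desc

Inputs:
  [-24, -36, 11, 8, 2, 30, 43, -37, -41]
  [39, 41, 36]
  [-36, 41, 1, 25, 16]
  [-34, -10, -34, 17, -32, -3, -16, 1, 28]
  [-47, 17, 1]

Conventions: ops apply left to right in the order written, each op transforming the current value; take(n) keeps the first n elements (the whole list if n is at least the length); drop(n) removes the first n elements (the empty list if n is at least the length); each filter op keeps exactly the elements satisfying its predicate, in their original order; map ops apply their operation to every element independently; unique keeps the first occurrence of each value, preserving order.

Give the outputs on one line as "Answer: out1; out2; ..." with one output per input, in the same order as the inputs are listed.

Execution, op by op:
  [-24, -36, 11, 8, 2, 30, 43, -37, -41] -> [11, 43, -37, -41] -> [77, 301, -259, -287] -> [301, 77, -259, -287]
  [39, 41, 36] -> [39, 41] -> [273, 287] -> [287, 273]
  [-36, 41, 1, 25, 16] -> [41, 1, 25] -> [287, 7, 175] -> [287, 175, 7]
  [-34, -10, -34, 17, -32, -3, -16, 1, 28] -> [17, -3, 1] -> [119, -21, 7] -> [119, 7, -21]
  [-47, 17, 1] -> [-47, 17, 1] -> [-329, 119, 7] -> [119, 7, -329]

[301, 77, -259, -287]; [287, 273]; [287, 175, 7]; [119, 7, -21]; [119, 7, -329]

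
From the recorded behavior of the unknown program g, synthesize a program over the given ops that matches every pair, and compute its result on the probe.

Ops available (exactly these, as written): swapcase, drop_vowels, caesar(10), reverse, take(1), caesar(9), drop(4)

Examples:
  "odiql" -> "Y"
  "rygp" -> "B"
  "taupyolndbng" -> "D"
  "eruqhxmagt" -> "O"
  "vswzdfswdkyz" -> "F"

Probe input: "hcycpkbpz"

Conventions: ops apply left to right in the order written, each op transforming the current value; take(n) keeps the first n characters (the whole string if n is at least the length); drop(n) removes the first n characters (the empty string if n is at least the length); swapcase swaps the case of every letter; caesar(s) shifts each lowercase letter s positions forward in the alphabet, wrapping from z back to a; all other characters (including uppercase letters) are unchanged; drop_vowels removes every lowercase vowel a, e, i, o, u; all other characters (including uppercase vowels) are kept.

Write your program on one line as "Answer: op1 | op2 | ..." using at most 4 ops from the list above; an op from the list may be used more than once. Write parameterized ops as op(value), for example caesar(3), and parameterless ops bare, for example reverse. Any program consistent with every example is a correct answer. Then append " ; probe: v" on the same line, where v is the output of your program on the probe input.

take(1) | caesar(10) | swapcase ; probe: "R"

Check, running the answer program on each example:
  "odiql" -> "o" -> "y" -> "Y"
  "rygp" -> "r" -> "b" -> "B"
  "taupyolndbng" -> "t" -> "d" -> "D"
  "eruqhxmagt" -> "e" -> "o" -> "O"
  "vswzdfswdkyz" -> "v" -> "f" -> "F"
  probe: "hcycpkbpz" -> "h" -> "r" -> "R"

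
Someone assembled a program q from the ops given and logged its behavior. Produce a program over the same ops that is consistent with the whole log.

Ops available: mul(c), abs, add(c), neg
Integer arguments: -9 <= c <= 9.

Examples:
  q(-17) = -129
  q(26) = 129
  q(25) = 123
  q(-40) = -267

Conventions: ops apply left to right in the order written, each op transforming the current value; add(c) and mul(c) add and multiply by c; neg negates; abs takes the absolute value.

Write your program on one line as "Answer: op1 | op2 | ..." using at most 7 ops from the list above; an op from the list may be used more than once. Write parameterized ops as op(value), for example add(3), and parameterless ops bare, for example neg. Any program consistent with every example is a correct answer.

neg | add(-2) | add(9) | mul(-6) | add(6) | add(9)

Check, running the answer program on each example:
  -17 -> 17 -> 15 -> 24 -> -144 -> -138 -> -129
  26 -> -26 -> -28 -> -19 -> 114 -> 120 -> 129
  25 -> -25 -> -27 -> -18 -> 108 -> 114 -> 123
  -40 -> 40 -> 38 -> 47 -> -282 -> -276 -> -267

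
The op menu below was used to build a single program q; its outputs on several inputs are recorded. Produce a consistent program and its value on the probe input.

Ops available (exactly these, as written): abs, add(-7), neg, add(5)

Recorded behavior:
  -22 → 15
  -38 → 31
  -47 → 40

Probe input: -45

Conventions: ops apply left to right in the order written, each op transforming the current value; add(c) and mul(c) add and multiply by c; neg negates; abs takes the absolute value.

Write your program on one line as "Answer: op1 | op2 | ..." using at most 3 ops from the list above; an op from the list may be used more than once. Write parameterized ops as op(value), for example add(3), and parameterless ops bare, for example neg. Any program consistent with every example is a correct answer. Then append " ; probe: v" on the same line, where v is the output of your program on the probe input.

abs | add(-7) ; probe: 38

Check, running the answer program on each example:
  -22 -> 22 -> 15
  -38 -> 38 -> 31
  -47 -> 47 -> 40
  probe: -45 -> 45 -> 38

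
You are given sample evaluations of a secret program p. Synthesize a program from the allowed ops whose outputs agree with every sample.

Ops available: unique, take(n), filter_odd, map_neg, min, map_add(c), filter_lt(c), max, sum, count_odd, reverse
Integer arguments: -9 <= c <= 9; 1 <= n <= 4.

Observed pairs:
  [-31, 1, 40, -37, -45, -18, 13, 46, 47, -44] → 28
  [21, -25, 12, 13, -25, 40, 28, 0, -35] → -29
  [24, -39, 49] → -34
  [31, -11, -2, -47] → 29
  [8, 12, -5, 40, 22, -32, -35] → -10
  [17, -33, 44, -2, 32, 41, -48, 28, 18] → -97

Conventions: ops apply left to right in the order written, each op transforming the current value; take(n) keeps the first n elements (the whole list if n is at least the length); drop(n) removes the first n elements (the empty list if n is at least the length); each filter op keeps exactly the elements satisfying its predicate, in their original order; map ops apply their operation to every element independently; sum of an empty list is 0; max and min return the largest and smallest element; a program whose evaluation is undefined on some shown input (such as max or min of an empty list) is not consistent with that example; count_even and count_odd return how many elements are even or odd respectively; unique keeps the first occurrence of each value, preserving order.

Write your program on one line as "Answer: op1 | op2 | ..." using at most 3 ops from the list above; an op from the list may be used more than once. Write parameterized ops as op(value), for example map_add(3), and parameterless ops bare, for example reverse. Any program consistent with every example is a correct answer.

map_neg | sum

Check, running the answer program on each example:
  [-31, 1, 40, -37, -45, -18, 13, 46, 47, -44] -> [31, -1, -40, 37, 45, 18, -13, -46, -47, 44] -> 28
  [21, -25, 12, 13, -25, 40, 28, 0, -35] -> [-21, 25, -12, -13, 25, -40, -28, 0, 35] -> -29
  [24, -39, 49] -> [-24, 39, -49] -> -34
  [31, -11, -2, -47] -> [-31, 11, 2, 47] -> 29
  [8, 12, -5, 40, 22, -32, -35] -> [-8, -12, 5, -40, -22, 32, 35] -> -10
  [17, -33, 44, -2, 32, 41, -48, 28, 18] -> [-17, 33, -44, 2, -32, -41, 48, -28, -18] -> -97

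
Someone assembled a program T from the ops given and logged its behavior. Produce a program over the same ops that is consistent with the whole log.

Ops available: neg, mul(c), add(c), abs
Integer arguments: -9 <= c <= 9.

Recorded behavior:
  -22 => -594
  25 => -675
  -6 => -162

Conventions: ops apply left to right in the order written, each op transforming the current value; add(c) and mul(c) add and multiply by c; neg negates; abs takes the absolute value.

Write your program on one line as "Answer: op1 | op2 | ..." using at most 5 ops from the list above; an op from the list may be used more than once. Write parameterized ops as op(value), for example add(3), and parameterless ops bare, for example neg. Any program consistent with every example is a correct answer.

neg | mul(-9) | abs | mul(3) | neg

Check, running the answer program on each example:
  -22 -> 22 -> -198 -> 198 -> 594 -> -594
  25 -> -25 -> 225 -> 225 -> 675 -> -675
  -6 -> 6 -> -54 -> 54 -> 162 -> -162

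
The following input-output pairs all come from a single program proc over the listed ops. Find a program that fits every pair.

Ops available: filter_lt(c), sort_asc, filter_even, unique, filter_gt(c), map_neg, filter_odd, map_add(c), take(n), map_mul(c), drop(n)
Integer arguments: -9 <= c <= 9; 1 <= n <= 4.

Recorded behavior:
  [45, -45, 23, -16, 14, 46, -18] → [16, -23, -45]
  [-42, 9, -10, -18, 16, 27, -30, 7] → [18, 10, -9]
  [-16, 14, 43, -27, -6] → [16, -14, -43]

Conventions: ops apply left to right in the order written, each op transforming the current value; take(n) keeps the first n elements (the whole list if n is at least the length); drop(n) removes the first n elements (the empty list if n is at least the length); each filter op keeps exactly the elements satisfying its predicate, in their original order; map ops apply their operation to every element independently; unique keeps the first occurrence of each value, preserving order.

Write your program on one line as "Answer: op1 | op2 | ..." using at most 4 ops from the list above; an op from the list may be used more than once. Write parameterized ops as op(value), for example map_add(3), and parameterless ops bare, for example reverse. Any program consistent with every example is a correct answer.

take(4) | sort_asc | map_neg | drop(1)

Check, running the answer program on each example:
  [45, -45, 23, -16, 14, 46, -18] -> [45, -45, 23, -16] -> [-45, -16, 23, 45] -> [45, 16, -23, -45] -> [16, -23, -45]
  [-42, 9, -10, -18, 16, 27, -30, 7] -> [-42, 9, -10, -18] -> [-42, -18, -10, 9] -> [42, 18, 10, -9] -> [18, 10, -9]
  [-16, 14, 43, -27, -6] -> [-16, 14, 43, -27] -> [-27, -16, 14, 43] -> [27, 16, -14, -43] -> [16, -14, -43]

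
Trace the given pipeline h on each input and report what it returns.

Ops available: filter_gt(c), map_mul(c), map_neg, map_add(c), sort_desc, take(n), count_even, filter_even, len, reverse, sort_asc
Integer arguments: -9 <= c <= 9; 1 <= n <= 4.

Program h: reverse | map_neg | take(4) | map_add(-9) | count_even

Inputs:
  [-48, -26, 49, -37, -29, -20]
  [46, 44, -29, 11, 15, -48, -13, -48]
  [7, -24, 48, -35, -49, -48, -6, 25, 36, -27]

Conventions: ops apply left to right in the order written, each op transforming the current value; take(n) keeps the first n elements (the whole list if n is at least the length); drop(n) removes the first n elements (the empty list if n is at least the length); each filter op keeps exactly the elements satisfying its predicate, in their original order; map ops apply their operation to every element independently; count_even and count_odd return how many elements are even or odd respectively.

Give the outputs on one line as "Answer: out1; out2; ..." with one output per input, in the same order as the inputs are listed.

Execution, op by op:
  [-48, -26, 49, -37, -29, -20] -> [-20, -29, -37, 49, -26, -48] -> [20, 29, 37, -49, 26, 48] -> [20, 29, 37, -49] -> [11, 20, 28, -58] -> 3
  [46, 44, -29, 11, 15, -48, -13, -48] -> [-48, -13, -48, 15, 11, -29, 44, 46] -> [48, 13, 48, -15, -11, 29, -44, -46] -> [48, 13, 48, -15] -> [39, 4, 39, -24] -> 2
  [7, -24, 48, -35, -49, -48, -6, 25, 36, -27] -> [-27, 36, 25, -6, -48, -49, -35, 48, -24, 7] -> [27, -36, -25, 6, 48, 49, 35, -48, 24, -7] -> [27, -36, -25, 6] -> [18, -45, -34, -3] -> 2

3; 2; 2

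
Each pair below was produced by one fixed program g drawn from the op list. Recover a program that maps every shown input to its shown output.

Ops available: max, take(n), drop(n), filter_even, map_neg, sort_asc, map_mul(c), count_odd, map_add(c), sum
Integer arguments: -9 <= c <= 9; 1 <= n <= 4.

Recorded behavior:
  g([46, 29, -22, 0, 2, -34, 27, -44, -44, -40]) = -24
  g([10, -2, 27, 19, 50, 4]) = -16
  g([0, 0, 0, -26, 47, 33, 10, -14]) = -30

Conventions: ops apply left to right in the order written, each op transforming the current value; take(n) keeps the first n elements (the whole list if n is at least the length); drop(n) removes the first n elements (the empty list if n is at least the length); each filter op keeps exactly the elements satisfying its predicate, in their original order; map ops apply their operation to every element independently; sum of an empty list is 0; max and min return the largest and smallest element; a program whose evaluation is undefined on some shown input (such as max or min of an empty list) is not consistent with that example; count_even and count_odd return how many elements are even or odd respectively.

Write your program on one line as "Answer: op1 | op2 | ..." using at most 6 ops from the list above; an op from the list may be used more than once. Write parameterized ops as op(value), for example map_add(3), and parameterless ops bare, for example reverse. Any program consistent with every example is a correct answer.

map_add(-3) | sort_asc | drop(2) | map_neg | filter_even | max

Check, running the answer program on each example:
  [46, 29, -22, 0, 2, -34, 27, -44, -44, -40] -> [43, 26, -25, -3, -1, -37, 24, -47, -47, -43] -> [-47, -47, -43, -37, -25, -3, -1, 24, 26, 43] -> [-43, -37, -25, -3, -1, 24, 26, 43] -> [43, 37, 25, 3, 1, -24, -26, -43] -> [-24, -26] -> -24
  [10, -2, 27, 19, 50, 4] -> [7, -5, 24, 16, 47, 1] -> [-5, 1, 7, 16, 24, 47] -> [7, 16, 24, 47] -> [-7, -16, -24, -47] -> [-16, -24] -> -16
  [0, 0, 0, -26, 47, 33, 10, -14] -> [-3, -3, -3, -29, 44, 30, 7, -17] -> [-29, -17, -3, -3, -3, 7, 30, 44] -> [-3, -3, -3, 7, 30, 44] -> [3, 3, 3, -7, -30, -44] -> [-30, -44] -> -30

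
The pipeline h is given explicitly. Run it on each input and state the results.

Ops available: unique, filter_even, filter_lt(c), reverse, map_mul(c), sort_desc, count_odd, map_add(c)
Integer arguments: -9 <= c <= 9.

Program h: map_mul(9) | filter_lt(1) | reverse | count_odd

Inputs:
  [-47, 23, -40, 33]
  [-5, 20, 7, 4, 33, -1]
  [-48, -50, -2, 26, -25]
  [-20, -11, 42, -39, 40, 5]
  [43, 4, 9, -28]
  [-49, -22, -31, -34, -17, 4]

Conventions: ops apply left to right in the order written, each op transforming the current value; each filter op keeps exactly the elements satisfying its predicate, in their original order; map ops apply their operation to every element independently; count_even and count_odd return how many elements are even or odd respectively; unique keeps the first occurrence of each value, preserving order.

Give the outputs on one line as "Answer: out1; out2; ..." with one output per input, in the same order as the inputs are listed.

Execution, op by op:
  [-47, 23, -40, 33] -> [-423, 207, -360, 297] -> [-423, -360] -> [-360, -423] -> 1
  [-5, 20, 7, 4, 33, -1] -> [-45, 180, 63, 36, 297, -9] -> [-45, -9] -> [-9, -45] -> 2
  [-48, -50, -2, 26, -25] -> [-432, -450, -18, 234, -225] -> [-432, -450, -18, -225] -> [-225, -18, -450, -432] -> 1
  [-20, -11, 42, -39, 40, 5] -> [-180, -99, 378, -351, 360, 45] -> [-180, -99, -351] -> [-351, -99, -180] -> 2
  [43, 4, 9, -28] -> [387, 36, 81, -252] -> [-252] -> [-252] -> 0
  [-49, -22, -31, -34, -17, 4] -> [-441, -198, -279, -306, -153, 36] -> [-441, -198, -279, -306, -153] -> [-153, -306, -279, -198, -441] -> 3

1; 2; 1; 2; 0; 3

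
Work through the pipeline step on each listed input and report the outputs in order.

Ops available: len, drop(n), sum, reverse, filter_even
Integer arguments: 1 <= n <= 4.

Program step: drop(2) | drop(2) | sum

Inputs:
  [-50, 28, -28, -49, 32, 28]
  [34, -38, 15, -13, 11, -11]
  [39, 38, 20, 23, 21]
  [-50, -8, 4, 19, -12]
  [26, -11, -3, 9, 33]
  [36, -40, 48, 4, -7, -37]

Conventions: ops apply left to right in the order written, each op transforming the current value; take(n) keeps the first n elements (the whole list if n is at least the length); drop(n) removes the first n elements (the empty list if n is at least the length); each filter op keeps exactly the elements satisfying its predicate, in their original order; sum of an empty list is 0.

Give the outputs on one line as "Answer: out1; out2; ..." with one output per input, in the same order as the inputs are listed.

Execution, op by op:
  [-50, 28, -28, -49, 32, 28] -> [-28, -49, 32, 28] -> [32, 28] -> 60
  [34, -38, 15, -13, 11, -11] -> [15, -13, 11, -11] -> [11, -11] -> 0
  [39, 38, 20, 23, 21] -> [20, 23, 21] -> [21] -> 21
  [-50, -8, 4, 19, -12] -> [4, 19, -12] -> [-12] -> -12
  [26, -11, -3, 9, 33] -> [-3, 9, 33] -> [33] -> 33
  [36, -40, 48, 4, -7, -37] -> [48, 4, -7, -37] -> [-7, -37] -> -44

60; 0; 21; -12; 33; -44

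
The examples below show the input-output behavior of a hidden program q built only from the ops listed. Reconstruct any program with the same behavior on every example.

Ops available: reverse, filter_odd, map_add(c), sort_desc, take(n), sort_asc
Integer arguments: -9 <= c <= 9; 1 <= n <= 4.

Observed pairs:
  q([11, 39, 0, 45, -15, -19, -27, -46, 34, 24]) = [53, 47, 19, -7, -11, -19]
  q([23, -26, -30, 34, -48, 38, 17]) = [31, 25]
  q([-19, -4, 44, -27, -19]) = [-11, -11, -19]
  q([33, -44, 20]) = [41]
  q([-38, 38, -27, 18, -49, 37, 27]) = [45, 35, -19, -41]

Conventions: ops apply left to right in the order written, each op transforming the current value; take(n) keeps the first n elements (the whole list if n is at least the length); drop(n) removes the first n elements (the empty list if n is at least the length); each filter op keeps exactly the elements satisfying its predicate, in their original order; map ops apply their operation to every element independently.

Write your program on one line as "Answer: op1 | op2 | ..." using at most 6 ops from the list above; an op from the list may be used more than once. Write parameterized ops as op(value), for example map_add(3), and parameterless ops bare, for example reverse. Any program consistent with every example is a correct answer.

map_add(4) | sort_asc | filter_odd | sort_desc | map_add(4)

Check, running the answer program on each example:
  [11, 39, 0, 45, -15, -19, -27, -46, 34, 24] -> [15, 43, 4, 49, -11, -15, -23, -42, 38, 28] -> [-42, -23, -15, -11, 4, 15, 28, 38, 43, 49] -> [-23, -15, -11, 15, 43, 49] -> [49, 43, 15, -11, -15, -23] -> [53, 47, 19, -7, -11, -19]
  [23, -26, -30, 34, -48, 38, 17] -> [27, -22, -26, 38, -44, 42, 21] -> [-44, -26, -22, 21, 27, 38, 42] -> [21, 27] -> [27, 21] -> [31, 25]
  [-19, -4, 44, -27, -19] -> [-15, 0, 48, -23, -15] -> [-23, -15, -15, 0, 48] -> [-23, -15, -15] -> [-15, -15, -23] -> [-11, -11, -19]
  [33, -44, 20] -> [37, -40, 24] -> [-40, 24, 37] -> [37] -> [37] -> [41]
  [-38, 38, -27, 18, -49, 37, 27] -> [-34, 42, -23, 22, -45, 41, 31] -> [-45, -34, -23, 22, 31, 41, 42] -> [-45, -23, 31, 41] -> [41, 31, -23, -45] -> [45, 35, -19, -41]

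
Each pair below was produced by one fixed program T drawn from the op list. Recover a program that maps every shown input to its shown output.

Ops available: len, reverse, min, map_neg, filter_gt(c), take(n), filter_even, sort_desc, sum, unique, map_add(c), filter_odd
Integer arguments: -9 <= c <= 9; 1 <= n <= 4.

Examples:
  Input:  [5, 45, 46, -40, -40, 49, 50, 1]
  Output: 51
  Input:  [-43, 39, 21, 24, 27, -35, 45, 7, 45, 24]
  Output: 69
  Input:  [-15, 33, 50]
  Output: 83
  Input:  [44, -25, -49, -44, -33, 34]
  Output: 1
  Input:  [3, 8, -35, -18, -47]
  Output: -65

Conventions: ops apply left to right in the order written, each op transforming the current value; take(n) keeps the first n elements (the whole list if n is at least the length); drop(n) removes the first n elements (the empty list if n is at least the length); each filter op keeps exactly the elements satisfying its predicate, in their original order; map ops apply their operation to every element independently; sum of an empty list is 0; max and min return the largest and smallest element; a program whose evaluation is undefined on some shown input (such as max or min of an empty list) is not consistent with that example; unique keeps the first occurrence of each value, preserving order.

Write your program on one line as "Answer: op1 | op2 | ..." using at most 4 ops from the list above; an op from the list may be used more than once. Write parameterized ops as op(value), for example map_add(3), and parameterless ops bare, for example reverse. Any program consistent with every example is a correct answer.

reverse | take(2) | sum

Check, running the answer program on each example:
  [5, 45, 46, -40, -40, 49, 50, 1] -> [1, 50, 49, -40, -40, 46, 45, 5] -> [1, 50] -> 51
  [-43, 39, 21, 24, 27, -35, 45, 7, 45, 24] -> [24, 45, 7, 45, -35, 27, 24, 21, 39, -43] -> [24, 45] -> 69
  [-15, 33, 50] -> [50, 33, -15] -> [50, 33] -> 83
  [44, -25, -49, -44, -33, 34] -> [34, -33, -44, -49, -25, 44] -> [34, -33] -> 1
  [3, 8, -35, -18, -47] -> [-47, -18, -35, 8, 3] -> [-47, -18] -> -65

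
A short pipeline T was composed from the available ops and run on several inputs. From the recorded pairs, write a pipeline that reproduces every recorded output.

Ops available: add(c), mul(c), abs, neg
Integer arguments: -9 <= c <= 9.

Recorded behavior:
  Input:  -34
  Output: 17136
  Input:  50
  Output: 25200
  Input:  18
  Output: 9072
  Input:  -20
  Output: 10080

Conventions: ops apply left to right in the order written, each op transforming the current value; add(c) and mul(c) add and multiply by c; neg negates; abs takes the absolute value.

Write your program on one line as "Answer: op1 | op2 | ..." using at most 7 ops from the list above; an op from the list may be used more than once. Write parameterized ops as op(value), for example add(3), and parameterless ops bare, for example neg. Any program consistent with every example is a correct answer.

neg | mul(7) | mul(-9) | abs | mul(-8) | abs

Check, running the answer program on each example:
  -34 -> 34 -> 238 -> -2142 -> 2142 -> -17136 -> 17136
  50 -> -50 -> -350 -> 3150 -> 3150 -> -25200 -> 25200
  18 -> -18 -> -126 -> 1134 -> 1134 -> -9072 -> 9072
  -20 -> 20 -> 140 -> -1260 -> 1260 -> -10080 -> 10080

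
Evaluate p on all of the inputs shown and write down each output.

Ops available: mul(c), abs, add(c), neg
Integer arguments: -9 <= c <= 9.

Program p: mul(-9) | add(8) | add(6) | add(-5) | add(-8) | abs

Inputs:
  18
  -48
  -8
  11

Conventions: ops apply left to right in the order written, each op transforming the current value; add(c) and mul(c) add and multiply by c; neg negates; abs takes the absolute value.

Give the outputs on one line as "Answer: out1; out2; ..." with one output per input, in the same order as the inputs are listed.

Execution, op by op:
  18 -> -162 -> -154 -> -148 -> -153 -> -161 -> 161
  -48 -> 432 -> 440 -> 446 -> 441 -> 433 -> 433
  -8 -> 72 -> 80 -> 86 -> 81 -> 73 -> 73
  11 -> -99 -> -91 -> -85 -> -90 -> -98 -> 98

161; 433; 73; 98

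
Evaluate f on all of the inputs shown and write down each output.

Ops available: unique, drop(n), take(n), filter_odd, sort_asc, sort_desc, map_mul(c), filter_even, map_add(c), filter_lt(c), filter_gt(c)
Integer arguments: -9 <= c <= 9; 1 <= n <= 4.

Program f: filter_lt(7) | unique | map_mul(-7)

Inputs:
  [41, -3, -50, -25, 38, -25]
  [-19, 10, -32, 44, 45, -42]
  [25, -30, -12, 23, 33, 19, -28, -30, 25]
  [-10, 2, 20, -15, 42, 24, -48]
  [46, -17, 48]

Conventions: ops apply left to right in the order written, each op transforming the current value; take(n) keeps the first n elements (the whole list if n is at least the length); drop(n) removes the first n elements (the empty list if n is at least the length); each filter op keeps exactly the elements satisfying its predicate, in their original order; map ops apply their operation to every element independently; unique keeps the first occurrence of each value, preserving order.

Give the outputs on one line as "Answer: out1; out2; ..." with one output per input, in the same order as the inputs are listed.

Execution, op by op:
  [41, -3, -50, -25, 38, -25] -> [-3, -50, -25, -25] -> [-3, -50, -25] -> [21, 350, 175]
  [-19, 10, -32, 44, 45, -42] -> [-19, -32, -42] -> [-19, -32, -42] -> [133, 224, 294]
  [25, -30, -12, 23, 33, 19, -28, -30, 25] -> [-30, -12, -28, -30] -> [-30, -12, -28] -> [210, 84, 196]
  [-10, 2, 20, -15, 42, 24, -48] -> [-10, 2, -15, -48] -> [-10, 2, -15, -48] -> [70, -14, 105, 336]
  [46, -17, 48] -> [-17] -> [-17] -> [119]

[21, 350, 175]; [133, 224, 294]; [210, 84, 196]; [70, -14, 105, 336]; [119]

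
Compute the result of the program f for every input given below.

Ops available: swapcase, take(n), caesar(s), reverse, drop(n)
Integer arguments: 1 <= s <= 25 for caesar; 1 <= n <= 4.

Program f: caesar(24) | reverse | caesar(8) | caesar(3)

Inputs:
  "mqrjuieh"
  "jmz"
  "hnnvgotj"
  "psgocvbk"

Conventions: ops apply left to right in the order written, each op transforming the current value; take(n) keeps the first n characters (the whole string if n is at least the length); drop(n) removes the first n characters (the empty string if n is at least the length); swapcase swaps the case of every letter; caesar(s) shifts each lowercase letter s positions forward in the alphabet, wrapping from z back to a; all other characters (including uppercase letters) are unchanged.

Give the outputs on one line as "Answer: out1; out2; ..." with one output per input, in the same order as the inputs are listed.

"qnrdsazv"; "ivs"; "scxpewwq"; "tkelxpby"

Execution, op by op:
  "mqrjuieh" -> "kophsgcf" -> "fcgshpok" -> "nkoapxws" -> "qnrdsazv"
  "jmz" -> "hkx" -> "xkh" -> "fsp" -> "ivs"
  "hnnvgotj" -> "flltemrh" -> "hrmetllf" -> "pzumbttn" -> "scxpewwq"
  "psgocvbk" -> "nqematzi" -> "iztameqn" -> "qhbiumyv" -> "tkelxpby"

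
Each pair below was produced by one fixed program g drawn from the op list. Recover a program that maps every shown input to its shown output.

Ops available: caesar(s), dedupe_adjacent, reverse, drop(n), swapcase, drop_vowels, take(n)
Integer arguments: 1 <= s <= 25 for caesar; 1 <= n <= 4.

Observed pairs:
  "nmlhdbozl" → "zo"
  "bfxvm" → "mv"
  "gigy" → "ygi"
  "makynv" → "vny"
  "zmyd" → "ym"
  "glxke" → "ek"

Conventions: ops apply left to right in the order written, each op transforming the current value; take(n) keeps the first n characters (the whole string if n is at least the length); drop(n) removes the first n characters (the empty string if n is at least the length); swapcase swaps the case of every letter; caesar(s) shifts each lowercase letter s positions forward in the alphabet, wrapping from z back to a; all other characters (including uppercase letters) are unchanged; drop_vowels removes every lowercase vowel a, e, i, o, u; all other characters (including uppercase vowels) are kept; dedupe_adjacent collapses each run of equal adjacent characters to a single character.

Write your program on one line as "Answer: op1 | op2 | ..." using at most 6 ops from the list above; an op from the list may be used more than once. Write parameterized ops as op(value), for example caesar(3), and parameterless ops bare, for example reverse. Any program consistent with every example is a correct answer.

reverse | take(3) | caesar(23) | drop_vowels | caesar(3)

Check, running the answer program on each example:
  "nmlhdbozl" -> "lzobdhlmn" -> "lzo" -> "iwl" -> "wl" -> "zo"
  "bfxvm" -> "mvxfb" -> "mvx" -> "jsu" -> "js" -> "mv"
  "gigy" -> "ygig" -> "ygi" -> "vdf" -> "vdf" -> "ygi"
  "makynv" -> "vnykam" -> "vny" -> "skv" -> "skv" -> "vny"
  "zmyd" -> "dymz" -> "dym" -> "avj" -> "vj" -> "ym"
  "glxke" -> "ekxlg" -> "ekx" -> "bhu" -> "bh" -> "ek"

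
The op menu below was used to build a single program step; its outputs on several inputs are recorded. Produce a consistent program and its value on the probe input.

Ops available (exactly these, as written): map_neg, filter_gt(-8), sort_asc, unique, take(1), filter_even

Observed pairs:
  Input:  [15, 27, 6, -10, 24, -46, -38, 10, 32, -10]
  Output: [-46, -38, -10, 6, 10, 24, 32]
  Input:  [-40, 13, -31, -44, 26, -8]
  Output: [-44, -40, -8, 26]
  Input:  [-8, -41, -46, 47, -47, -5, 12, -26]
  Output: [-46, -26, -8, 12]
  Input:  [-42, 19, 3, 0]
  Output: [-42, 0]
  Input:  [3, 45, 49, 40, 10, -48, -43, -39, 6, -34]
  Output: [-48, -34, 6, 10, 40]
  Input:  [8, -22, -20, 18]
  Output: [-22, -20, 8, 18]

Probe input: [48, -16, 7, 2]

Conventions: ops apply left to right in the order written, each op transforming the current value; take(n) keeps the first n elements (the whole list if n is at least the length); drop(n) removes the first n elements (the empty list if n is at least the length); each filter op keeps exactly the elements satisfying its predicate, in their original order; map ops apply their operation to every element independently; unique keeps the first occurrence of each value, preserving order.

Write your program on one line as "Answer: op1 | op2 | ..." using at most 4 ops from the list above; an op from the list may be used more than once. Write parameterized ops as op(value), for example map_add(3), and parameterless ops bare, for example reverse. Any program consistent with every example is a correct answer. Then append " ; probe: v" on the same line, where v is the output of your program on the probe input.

filter_even | sort_asc | unique ; probe: [-16, 2, 48]

Check, running the answer program on each example:
  [15, 27, 6, -10, 24, -46, -38, 10, 32, -10] -> [6, -10, 24, -46, -38, 10, 32, -10] -> [-46, -38, -10, -10, 6, 10, 24, 32] -> [-46, -38, -10, 6, 10, 24, 32]
  [-40, 13, -31, -44, 26, -8] -> [-40, -44, 26, -8] -> [-44, -40, -8, 26] -> [-44, -40, -8, 26]
  [-8, -41, -46, 47, -47, -5, 12, -26] -> [-8, -46, 12, -26] -> [-46, -26, -8, 12] -> [-46, -26, -8, 12]
  [-42, 19, 3, 0] -> [-42, 0] -> [-42, 0] -> [-42, 0]
  [3, 45, 49, 40, 10, -48, -43, -39, 6, -34] -> [40, 10, -48, 6, -34] -> [-48, -34, 6, 10, 40] -> [-48, -34, 6, 10, 40]
  [8, -22, -20, 18] -> [8, -22, -20, 18] -> [-22, -20, 8, 18] -> [-22, -20, 8, 18]
  probe: [48, -16, 7, 2] -> [48, -16, 2] -> [-16, 2, 48] -> [-16, 2, 48]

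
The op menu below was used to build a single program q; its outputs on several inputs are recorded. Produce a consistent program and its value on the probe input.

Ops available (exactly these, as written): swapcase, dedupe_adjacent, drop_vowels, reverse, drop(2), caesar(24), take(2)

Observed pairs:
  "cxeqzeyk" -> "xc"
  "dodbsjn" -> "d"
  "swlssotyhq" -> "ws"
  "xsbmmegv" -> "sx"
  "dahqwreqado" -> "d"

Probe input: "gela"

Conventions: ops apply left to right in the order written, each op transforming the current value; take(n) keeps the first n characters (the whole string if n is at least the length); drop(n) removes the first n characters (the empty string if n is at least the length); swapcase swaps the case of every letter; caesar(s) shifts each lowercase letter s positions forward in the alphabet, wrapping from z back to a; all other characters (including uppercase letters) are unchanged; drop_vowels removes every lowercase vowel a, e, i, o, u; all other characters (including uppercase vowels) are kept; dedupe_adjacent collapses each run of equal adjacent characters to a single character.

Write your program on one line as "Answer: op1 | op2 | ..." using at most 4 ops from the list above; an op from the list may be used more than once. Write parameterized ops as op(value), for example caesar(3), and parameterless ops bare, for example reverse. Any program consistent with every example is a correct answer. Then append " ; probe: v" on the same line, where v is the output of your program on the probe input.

take(2) | reverse | drop_vowels ; probe: "g"

Check, running the answer program on each example:
  "cxeqzeyk" -> "cx" -> "xc" -> "xc"
  "dodbsjn" -> "do" -> "od" -> "d"
  "swlssotyhq" -> "sw" -> "ws" -> "ws"
  "xsbmmegv" -> "xs" -> "sx" -> "sx"
  "dahqwreqado" -> "da" -> "ad" -> "d"
  probe: "gela" -> "ge" -> "eg" -> "g"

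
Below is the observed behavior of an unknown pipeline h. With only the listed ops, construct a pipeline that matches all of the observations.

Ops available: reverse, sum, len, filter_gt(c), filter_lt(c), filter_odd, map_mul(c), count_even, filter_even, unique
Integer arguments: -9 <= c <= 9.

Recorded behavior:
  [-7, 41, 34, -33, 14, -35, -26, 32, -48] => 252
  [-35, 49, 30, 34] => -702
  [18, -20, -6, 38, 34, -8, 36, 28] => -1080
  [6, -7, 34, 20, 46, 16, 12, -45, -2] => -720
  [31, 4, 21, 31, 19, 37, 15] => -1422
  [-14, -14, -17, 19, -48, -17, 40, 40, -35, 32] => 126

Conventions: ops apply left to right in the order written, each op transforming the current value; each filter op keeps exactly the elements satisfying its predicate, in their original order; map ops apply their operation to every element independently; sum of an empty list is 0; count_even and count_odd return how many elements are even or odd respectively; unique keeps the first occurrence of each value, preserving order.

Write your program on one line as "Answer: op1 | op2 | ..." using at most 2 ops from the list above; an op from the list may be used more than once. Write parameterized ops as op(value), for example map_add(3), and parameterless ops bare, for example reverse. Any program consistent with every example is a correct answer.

map_mul(-9) | sum

Check, running the answer program on each example:
  [-7, 41, 34, -33, 14, -35, -26, 32, -48] -> [63, -369, -306, 297, -126, 315, 234, -288, 432] -> 252
  [-35, 49, 30, 34] -> [315, -441, -270, -306] -> -702
  [18, -20, -6, 38, 34, -8, 36, 28] -> [-162, 180, 54, -342, -306, 72, -324, -252] -> -1080
  [6, -7, 34, 20, 46, 16, 12, -45, -2] -> [-54, 63, -306, -180, -414, -144, -108, 405, 18] -> -720
  [31, 4, 21, 31, 19, 37, 15] -> [-279, -36, -189, -279, -171, -333, -135] -> -1422
  [-14, -14, -17, 19, -48, -17, 40, 40, -35, 32] -> [126, 126, 153, -171, 432, 153, -360, -360, 315, -288] -> 126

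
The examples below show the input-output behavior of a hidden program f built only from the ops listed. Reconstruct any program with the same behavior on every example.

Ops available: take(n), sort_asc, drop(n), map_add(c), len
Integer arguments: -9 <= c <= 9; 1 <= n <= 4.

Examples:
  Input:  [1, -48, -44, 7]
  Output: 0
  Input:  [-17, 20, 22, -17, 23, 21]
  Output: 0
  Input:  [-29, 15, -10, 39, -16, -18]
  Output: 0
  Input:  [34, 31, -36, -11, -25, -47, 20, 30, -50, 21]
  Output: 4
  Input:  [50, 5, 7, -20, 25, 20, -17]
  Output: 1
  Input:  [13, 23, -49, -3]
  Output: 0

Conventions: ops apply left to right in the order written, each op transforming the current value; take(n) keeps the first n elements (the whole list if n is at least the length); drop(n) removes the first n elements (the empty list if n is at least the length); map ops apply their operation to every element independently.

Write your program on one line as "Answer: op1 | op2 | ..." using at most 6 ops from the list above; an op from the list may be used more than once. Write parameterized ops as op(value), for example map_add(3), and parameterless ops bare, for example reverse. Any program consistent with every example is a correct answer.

map_add(-5) | drop(2) | drop(4) | map_add(3) | len

Check, running the answer program on each example:
  [1, -48, -44, 7] -> [-4, -53, -49, 2] -> [-49, 2] -> [] -> [] -> 0
  [-17, 20, 22, -17, 23, 21] -> [-22, 15, 17, -22, 18, 16] -> [17, -22, 18, 16] -> [] -> [] -> 0
  [-29, 15, -10, 39, -16, -18] -> [-34, 10, -15, 34, -21, -23] -> [-15, 34, -21, -23] -> [] -> [] -> 0
  [34, 31, -36, -11, -25, -47, 20, 30, -50, 21] -> [29, 26, -41, -16, -30, -52, 15, 25, -55, 16] -> [-41, -16, -30, -52, 15, 25, -55, 16] -> [15, 25, -55, 16] -> [18, 28, -52, 19] -> 4
  [50, 5, 7, -20, 25, 20, -17] -> [45, 0, 2, -25, 20, 15, -22] -> [2, -25, 20, 15, -22] -> [-22] -> [-19] -> 1
  [13, 23, -49, -3] -> [8, 18, -54, -8] -> [-54, -8] -> [] -> [] -> 0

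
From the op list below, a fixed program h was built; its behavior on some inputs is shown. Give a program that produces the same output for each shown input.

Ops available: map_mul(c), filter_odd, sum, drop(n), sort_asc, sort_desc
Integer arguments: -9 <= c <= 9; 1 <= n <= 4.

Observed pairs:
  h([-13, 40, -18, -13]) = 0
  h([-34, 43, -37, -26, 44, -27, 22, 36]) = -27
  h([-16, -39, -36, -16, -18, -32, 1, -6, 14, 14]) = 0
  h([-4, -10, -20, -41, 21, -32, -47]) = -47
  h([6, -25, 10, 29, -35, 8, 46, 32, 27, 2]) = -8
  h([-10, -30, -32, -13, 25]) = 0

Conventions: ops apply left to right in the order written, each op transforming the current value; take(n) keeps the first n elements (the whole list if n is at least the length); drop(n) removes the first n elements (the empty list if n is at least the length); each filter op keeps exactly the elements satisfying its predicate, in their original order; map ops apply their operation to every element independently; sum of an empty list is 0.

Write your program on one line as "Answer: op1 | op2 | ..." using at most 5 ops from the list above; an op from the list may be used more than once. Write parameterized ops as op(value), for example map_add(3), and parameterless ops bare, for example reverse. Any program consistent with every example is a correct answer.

filter_odd | drop(2) | sort_desc | sum

Check, running the answer program on each example:
  [-13, 40, -18, -13] -> [-13, -13] -> [] -> [] -> 0
  [-34, 43, -37, -26, 44, -27, 22, 36] -> [43, -37, -27] -> [-27] -> [-27] -> -27
  [-16, -39, -36, -16, -18, -32, 1, -6, 14, 14] -> [-39, 1] -> [] -> [] -> 0
  [-4, -10, -20, -41, 21, -32, -47] -> [-41, 21, -47] -> [-47] -> [-47] -> -47
  [6, -25, 10, 29, -35, 8, 46, 32, 27, 2] -> [-25, 29, -35, 27] -> [-35, 27] -> [27, -35] -> -8
  [-10, -30, -32, -13, 25] -> [-13, 25] -> [] -> [] -> 0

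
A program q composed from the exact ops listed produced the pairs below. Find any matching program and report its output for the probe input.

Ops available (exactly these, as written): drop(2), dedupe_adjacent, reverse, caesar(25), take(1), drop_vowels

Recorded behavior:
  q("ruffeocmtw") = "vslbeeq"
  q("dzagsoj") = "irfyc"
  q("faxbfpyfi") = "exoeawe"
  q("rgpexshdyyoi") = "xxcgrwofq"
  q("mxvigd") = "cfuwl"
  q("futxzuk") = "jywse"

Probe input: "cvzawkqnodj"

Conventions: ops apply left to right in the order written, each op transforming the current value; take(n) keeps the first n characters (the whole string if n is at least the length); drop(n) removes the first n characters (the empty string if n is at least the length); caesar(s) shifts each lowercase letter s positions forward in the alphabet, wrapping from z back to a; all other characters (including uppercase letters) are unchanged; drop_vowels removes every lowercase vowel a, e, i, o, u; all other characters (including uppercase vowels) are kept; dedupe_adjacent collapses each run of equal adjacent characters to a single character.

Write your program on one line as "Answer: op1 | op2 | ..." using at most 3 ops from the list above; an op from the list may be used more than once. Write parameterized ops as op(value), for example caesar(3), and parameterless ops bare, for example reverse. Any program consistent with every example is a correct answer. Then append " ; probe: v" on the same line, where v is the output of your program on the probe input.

reverse | drop_vowels | caesar(25) ; probe: "icmpjvyub"

Check, running the answer program on each example:
  "ruffeocmtw" -> "wtmcoeffur" -> "wtmcffr" -> "vslbeeq"
  "dzagsoj" -> "josgazd" -> "jsgzd" -> "irfyc"
  "faxbfpyfi" -> "ifypfbxaf" -> "fypfbxf" -> "exoeawe"
  "rgpexshdyyoi" -> "ioyydhsxepgr" -> "yydhsxpgr" -> "xxcgrwofq"
  "mxvigd" -> "dgivxm" -> "dgvxm" -> "cfuwl"
  "futxzuk" -> "kuzxtuf" -> "kzxtf" -> "jywse"
  probe: "cvzawkqnodj" -> "jdonqkwazvc" -> "jdnqkwzvc" -> "icmpjvyub"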